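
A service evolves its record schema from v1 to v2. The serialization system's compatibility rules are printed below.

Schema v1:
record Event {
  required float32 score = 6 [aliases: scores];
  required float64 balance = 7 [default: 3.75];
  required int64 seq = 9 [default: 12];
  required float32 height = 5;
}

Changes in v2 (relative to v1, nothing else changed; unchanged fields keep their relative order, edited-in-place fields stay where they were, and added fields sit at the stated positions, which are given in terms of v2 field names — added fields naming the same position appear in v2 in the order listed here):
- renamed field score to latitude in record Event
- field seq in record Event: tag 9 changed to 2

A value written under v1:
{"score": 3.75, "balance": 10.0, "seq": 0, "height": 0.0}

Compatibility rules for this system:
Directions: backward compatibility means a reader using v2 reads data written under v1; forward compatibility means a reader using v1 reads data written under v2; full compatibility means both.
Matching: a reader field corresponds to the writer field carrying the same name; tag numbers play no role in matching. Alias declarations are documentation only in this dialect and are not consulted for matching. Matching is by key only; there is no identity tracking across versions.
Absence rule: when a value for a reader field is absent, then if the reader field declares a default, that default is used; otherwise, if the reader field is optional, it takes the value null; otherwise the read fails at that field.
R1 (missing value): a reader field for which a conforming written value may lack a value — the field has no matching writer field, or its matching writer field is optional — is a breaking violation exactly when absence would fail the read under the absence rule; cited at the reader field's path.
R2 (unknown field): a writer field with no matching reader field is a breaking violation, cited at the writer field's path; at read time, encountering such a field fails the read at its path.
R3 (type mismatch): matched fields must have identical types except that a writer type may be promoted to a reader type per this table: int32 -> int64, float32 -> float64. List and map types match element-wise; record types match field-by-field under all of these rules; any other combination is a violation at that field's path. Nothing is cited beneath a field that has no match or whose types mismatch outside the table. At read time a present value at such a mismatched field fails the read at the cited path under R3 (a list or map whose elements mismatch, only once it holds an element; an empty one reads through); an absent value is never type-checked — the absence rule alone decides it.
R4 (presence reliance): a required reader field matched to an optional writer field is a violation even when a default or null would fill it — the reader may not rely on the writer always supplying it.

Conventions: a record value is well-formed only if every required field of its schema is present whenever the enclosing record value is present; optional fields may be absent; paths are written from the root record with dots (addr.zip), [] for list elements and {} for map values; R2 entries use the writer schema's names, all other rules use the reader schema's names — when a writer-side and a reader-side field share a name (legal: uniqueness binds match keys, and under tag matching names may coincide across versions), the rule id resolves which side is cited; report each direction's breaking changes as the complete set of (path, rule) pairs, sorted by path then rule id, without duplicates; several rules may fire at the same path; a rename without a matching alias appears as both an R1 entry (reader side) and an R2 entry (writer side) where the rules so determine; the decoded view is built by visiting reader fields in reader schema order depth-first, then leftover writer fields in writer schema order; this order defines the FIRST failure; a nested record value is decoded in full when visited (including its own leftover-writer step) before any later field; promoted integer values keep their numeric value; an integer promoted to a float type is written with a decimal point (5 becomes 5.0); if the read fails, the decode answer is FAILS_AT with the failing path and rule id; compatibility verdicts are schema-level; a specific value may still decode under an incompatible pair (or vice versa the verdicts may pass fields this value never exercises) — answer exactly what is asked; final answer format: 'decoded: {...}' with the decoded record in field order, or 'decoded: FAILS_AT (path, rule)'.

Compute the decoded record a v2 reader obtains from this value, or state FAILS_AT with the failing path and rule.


decoded: FAILS_AT (latitude, R1)

in Event below, arrows point writer -> reader
decode walk for Event under reader schema v2:
  read fails at latitude under R1 (no fill)
  => FAILS_AT (latitude, R1)
the rest of the Event diff is inert for this question:
  field seq in record Event: tag 9 changed to 2 -> no rule fires on it and the decoded Event view is identical with or without it


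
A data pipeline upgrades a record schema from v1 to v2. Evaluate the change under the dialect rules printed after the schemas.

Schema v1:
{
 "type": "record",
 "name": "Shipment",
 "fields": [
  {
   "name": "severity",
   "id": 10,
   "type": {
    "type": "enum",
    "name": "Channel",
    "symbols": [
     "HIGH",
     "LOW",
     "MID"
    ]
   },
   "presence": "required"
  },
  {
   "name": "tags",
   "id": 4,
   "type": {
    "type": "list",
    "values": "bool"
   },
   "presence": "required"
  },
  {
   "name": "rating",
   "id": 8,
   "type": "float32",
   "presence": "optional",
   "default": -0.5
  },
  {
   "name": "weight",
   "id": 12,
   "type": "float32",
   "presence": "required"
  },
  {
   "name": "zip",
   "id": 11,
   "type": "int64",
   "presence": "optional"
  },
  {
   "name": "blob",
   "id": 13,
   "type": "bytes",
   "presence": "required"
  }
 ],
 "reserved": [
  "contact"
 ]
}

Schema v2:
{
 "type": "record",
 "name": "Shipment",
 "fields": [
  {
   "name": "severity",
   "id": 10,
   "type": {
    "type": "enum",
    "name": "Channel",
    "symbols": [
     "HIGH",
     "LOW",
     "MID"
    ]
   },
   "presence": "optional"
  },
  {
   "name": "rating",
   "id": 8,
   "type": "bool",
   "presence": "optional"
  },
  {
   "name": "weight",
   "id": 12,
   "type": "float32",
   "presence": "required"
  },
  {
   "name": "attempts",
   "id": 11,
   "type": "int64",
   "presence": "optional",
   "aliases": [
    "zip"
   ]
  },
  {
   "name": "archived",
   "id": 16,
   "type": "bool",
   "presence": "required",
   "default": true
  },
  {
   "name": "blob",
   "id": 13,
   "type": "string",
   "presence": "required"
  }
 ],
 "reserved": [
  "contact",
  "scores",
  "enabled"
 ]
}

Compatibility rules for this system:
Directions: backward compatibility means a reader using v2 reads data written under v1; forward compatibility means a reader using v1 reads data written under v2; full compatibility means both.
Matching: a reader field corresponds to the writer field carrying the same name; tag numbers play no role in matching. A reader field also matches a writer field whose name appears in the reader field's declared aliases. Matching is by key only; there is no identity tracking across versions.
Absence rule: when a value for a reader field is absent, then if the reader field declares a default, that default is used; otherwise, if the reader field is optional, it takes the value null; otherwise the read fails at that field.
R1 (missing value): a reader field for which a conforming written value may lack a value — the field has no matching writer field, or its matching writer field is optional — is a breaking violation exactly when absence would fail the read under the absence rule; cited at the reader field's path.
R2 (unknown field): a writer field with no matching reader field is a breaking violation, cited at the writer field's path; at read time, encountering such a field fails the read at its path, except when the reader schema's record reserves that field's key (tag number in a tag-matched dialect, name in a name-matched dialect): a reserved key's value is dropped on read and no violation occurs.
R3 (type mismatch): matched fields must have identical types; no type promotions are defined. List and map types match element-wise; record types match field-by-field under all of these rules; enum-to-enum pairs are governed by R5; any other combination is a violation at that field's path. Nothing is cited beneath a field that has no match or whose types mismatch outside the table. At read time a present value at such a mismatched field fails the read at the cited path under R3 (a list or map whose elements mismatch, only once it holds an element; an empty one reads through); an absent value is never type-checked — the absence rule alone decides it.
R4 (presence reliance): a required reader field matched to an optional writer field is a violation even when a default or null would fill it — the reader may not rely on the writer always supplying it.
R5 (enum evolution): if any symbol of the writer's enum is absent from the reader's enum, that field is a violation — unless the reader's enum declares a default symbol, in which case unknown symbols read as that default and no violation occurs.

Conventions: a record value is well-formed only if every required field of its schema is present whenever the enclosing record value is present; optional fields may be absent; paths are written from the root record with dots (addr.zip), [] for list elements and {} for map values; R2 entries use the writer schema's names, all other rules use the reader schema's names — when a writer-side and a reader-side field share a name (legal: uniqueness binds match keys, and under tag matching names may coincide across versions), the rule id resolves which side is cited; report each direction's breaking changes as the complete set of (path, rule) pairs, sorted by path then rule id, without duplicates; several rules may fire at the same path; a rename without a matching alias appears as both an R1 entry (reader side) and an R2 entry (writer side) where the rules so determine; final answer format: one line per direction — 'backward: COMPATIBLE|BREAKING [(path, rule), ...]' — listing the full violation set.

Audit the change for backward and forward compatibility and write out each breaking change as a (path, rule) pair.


backward: BREAKING [(blob, R3), (rating, R3), (tags, R2)]; forward: BREAKING [(archived, R2), (attempts, R2), (blob, R3), (rating, R3), (severity, R1), (severity, R4), (tags, R1)]

arrows below run writer -> reader for Shipment
backward on Shipment — v2 reading data written by v1:
  severity <- severity (Channel -> Channel, writer required)
  rating <- rating (float32 -> bool, writer optional)
  weight <- weight (float32 -> float32, writer required)
  attempts <- zip (int64 -> int64, writer optional)
  no writer field matches reader archived
  blob <- blob (bytes -> string, writer required)
  tags (writer side), unknown to reader
  rule R3 violated at blob
  rule R3 violated at rating
  rule R2 violated at tags
  => backward verdict for Shipment: BREAKING, 3 violation(s)
forward on Shipment — v1 reading data written by v2:
  severity <- severity (Channel -> Channel, writer optional)
  no writer field matches reader tags
  rating <- rating (bool -> float32, writer optional)
  weight <- weight (float32 -> float32, writer required)
  no writer field matches reader zip
  blob <- blob (string -> bytes, writer required)
  attempts (writer side), unknown to reader
  archived (writer side), unknown to reader
  rule R2 violated at archived
  rule R2 violated at attempts
  rule R3 violated at blob
  rule R3 violated at rating
  rule R1 violated at severity
  rule R4 violated at severity
  rule R1 violated at tags
  => forward verdict for Shipment: BREAKING, 7 violation(s)


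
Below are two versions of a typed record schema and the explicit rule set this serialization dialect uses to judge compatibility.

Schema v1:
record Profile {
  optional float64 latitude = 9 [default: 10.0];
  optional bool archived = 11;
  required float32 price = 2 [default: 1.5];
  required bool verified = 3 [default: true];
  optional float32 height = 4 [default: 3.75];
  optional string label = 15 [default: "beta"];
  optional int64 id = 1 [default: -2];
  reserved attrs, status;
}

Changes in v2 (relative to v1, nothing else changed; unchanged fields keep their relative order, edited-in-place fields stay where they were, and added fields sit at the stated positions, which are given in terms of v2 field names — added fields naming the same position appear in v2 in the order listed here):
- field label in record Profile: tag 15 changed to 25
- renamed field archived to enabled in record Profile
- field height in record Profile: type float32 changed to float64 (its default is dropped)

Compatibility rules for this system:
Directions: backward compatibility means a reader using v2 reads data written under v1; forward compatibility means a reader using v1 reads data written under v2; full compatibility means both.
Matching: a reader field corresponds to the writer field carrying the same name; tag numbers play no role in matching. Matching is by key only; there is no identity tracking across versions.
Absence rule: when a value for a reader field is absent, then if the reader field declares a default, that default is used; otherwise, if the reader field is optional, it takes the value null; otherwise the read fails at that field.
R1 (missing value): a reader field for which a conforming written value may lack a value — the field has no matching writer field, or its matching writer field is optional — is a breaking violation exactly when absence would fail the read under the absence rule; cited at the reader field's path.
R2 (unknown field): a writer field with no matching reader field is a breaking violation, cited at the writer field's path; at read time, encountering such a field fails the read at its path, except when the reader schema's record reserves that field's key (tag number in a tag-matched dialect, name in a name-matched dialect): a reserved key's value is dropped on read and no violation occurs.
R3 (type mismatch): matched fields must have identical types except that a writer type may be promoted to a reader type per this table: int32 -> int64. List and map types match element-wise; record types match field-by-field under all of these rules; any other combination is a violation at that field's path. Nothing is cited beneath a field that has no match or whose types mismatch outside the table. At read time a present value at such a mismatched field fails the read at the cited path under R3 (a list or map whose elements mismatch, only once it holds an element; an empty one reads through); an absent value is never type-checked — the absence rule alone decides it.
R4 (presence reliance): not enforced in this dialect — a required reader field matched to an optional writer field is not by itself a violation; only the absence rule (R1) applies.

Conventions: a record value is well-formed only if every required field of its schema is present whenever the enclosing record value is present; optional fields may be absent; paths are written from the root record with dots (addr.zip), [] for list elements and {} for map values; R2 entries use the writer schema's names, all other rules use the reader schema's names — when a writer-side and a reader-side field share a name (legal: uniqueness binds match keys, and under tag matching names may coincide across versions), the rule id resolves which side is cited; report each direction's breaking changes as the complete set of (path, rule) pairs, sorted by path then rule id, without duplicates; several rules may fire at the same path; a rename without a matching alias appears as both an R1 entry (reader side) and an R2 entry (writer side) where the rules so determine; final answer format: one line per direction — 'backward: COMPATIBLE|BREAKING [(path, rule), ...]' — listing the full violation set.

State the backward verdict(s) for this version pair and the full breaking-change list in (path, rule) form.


the writer's type comes first in each Profile pair
backward on Profile — v2 reading data written by v1:
  latitude <- latitude (float64 -> float64, writer optional)
  enabled has no writer counterpart
  price <- price (float32 -> float32, writer required)
  verified <- verified (bool -> bool, writer required)
  height <- height (float32 -> float64, writer optional)
  label <- label (string -> string, writer optional)
  id <- id (int64 -> int64, writer optional)
  writer archived: unknown to reader
  breaking: (archived, R2)
  breaking: (height, R3)
  backward on Profile therefore BREAKING (2)
the rest of the Profile diff is inert for this question:
  field label in record Profile: tag 15 changed to 25 -> no rule fires on it in Profile's dialect; the asked verdict holds

backward: BREAKING [(archived, R2), (height, R3)]


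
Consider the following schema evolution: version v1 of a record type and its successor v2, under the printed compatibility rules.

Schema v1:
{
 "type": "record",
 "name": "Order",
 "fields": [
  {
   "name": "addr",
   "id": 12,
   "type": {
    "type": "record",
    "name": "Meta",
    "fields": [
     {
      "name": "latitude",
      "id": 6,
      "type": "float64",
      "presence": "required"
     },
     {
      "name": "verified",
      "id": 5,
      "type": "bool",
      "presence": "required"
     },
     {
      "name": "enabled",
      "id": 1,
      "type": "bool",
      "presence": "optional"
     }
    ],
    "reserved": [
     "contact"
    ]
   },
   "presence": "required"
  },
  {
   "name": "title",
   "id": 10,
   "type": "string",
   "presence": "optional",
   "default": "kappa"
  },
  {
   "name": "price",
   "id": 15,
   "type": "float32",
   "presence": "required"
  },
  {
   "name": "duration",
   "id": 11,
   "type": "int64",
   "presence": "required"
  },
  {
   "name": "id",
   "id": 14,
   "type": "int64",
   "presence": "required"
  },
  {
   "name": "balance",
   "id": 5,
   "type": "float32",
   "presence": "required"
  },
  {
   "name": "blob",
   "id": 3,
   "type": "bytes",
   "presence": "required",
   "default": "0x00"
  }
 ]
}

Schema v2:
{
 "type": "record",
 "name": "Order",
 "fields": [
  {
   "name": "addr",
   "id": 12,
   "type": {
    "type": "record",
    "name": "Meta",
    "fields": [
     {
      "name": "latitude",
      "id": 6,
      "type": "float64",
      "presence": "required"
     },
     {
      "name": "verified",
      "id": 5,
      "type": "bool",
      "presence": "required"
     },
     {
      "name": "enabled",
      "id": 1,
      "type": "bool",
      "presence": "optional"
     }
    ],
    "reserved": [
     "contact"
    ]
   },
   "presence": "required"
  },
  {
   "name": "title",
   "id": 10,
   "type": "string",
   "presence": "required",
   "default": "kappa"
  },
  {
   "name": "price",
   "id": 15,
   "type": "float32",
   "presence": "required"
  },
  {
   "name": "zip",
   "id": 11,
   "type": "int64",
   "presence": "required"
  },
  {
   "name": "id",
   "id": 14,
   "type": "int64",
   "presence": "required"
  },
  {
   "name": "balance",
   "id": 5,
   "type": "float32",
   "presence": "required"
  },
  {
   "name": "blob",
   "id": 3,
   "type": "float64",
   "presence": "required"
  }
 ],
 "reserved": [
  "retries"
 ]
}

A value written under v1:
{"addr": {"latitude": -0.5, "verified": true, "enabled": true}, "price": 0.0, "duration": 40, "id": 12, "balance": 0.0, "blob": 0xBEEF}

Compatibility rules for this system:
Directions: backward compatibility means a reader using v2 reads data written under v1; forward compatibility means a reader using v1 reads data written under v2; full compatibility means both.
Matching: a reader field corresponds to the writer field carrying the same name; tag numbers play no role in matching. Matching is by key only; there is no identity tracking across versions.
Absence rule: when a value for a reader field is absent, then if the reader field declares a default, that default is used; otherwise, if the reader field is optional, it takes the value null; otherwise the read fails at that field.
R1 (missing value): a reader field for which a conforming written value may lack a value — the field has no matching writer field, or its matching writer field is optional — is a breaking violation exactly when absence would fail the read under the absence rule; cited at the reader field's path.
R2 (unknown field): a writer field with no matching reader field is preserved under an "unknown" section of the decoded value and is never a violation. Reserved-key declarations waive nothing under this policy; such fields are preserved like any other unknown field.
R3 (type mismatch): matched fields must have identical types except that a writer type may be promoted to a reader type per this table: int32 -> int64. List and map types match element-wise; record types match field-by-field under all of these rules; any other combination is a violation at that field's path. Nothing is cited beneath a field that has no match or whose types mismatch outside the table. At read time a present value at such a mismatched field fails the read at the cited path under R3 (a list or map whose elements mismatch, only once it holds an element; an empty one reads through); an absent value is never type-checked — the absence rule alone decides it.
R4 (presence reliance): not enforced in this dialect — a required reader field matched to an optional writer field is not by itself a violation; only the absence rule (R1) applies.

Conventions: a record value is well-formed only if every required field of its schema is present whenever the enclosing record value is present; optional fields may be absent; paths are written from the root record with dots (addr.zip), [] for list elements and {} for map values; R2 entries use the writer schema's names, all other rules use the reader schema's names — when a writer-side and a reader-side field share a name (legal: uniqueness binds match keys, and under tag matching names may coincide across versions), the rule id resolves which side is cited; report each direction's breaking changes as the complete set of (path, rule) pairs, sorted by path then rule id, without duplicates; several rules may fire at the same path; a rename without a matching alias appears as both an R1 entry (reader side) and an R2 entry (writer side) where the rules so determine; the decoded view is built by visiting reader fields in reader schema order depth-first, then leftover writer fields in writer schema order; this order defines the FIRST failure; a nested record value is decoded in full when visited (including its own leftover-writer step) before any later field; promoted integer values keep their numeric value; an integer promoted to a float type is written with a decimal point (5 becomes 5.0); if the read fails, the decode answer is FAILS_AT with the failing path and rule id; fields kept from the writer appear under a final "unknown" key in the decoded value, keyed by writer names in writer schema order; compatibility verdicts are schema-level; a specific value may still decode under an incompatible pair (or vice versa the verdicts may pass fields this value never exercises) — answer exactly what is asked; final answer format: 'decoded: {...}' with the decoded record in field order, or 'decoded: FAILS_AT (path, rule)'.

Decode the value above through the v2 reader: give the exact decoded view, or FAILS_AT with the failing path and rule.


in Order below, arrows point writer -> reader
decode (reader v2):
  addr.latitude := -0.5
  addr.verified := true
  addr.enabled := true
  title := "kappa" (no value, default fills)
  price := 0.0
  read fails at zip under R1 (no fill)
  => FAILS_AT (zip, R1)
the rest of the Order diff is inert for this question:
  field title in record Order: optional changed to required -> inert under this dialect — no rule fires on Order and the result does not move
  field blob in record Order: type bytes changed to float64 (its default is dropped) -> a verdict-level change on Order — the shown value reads the same

decoded: FAILS_AT (zip, R1)


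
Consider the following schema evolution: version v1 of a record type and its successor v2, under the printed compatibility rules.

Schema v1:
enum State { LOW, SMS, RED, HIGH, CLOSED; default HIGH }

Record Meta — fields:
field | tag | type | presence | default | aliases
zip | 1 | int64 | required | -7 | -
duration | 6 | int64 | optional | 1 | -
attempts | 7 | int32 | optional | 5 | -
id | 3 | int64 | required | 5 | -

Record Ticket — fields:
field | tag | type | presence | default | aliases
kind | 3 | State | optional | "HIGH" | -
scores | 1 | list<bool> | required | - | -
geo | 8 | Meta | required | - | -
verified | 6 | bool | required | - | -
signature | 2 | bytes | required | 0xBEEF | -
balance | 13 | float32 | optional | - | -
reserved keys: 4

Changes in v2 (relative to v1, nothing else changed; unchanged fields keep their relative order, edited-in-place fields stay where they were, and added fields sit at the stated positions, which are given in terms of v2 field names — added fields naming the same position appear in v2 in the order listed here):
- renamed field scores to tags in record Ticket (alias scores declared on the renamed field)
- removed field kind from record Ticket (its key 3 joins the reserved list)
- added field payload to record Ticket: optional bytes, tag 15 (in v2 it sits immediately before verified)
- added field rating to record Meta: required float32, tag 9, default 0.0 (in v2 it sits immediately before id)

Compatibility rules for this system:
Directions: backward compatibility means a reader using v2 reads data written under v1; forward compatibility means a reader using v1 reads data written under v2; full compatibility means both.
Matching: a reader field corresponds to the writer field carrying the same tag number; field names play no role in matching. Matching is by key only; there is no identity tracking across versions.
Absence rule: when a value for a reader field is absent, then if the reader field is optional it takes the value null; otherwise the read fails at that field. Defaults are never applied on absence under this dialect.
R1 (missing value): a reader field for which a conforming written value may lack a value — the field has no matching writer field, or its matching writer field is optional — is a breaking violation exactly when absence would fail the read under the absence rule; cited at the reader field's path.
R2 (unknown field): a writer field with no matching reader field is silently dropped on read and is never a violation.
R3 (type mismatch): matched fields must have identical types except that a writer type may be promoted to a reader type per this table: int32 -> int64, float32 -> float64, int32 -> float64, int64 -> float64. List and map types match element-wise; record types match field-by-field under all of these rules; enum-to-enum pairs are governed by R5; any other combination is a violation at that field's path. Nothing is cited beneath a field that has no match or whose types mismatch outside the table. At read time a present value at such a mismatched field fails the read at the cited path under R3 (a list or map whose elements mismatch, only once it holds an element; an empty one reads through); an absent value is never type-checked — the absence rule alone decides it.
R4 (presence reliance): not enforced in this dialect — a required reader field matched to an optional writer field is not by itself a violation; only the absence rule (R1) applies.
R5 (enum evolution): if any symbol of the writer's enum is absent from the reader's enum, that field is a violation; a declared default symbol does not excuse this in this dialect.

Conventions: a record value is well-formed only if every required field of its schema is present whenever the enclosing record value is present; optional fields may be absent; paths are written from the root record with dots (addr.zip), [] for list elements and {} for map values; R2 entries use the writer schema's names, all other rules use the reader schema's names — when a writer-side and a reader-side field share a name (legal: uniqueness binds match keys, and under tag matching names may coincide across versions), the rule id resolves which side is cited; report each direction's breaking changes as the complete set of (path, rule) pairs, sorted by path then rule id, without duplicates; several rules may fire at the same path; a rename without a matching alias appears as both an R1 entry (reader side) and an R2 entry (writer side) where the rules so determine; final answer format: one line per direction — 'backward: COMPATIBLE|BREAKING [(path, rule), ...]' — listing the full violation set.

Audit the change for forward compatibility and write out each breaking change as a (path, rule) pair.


in Ticket below, arrows point writer -> reader
forward analysis of Ticket with v1 as reader and v2 as writer:
  no writer field matches reader kind
  writer required, list<bool> -> list<bool>: reader scores maps from writer tags
  writer required, Meta -> Meta: reader geo maps from writer geo
  writer required, bool -> bool: reader verified maps from writer verified
  writer required, bytes -> bytes: reader signature maps from writer signature
  writer optional, float32 -> float32: reader balance maps from writer balance
  writer payload: unknown to reader
  writer required, int64 -> int64: reader geo.zip maps from writer geo.zip
  writer optional, int64 -> int64: reader geo.duration maps from writer geo.duration
  writer optional, int32 -> int32: reader geo.attempts maps from writer geo.attempts
  writer required, int64 -> int64: reader geo.id maps from writer geo.id
  writer geo.rating: unknown to reader
  nothing fires on Ticket: forward is COMPATIBLE
the rest of the Ticket diff is inert for this question:
  renamed field scores to tags in record Ticket (alias scores declared on the renamed field) -> triggers nothing under Ticket's printed rules — same verdict
  removed field kind from record Ticket (its key 3 joins the reserved list) -> triggers nothing under Ticket's printed rules — same verdict
  added field payload to record Ticket: optional bytes, tag 15 (in v2 it sits immediately before verified) -> triggers nothing under Ticket's printed rules — same verdict
  added field rating to record Meta: required float32, tag 9, default 0.0 (in v2 it sits immediately before id) -> affects backward compatibility only, which is not asked

forward: COMPATIBLE []


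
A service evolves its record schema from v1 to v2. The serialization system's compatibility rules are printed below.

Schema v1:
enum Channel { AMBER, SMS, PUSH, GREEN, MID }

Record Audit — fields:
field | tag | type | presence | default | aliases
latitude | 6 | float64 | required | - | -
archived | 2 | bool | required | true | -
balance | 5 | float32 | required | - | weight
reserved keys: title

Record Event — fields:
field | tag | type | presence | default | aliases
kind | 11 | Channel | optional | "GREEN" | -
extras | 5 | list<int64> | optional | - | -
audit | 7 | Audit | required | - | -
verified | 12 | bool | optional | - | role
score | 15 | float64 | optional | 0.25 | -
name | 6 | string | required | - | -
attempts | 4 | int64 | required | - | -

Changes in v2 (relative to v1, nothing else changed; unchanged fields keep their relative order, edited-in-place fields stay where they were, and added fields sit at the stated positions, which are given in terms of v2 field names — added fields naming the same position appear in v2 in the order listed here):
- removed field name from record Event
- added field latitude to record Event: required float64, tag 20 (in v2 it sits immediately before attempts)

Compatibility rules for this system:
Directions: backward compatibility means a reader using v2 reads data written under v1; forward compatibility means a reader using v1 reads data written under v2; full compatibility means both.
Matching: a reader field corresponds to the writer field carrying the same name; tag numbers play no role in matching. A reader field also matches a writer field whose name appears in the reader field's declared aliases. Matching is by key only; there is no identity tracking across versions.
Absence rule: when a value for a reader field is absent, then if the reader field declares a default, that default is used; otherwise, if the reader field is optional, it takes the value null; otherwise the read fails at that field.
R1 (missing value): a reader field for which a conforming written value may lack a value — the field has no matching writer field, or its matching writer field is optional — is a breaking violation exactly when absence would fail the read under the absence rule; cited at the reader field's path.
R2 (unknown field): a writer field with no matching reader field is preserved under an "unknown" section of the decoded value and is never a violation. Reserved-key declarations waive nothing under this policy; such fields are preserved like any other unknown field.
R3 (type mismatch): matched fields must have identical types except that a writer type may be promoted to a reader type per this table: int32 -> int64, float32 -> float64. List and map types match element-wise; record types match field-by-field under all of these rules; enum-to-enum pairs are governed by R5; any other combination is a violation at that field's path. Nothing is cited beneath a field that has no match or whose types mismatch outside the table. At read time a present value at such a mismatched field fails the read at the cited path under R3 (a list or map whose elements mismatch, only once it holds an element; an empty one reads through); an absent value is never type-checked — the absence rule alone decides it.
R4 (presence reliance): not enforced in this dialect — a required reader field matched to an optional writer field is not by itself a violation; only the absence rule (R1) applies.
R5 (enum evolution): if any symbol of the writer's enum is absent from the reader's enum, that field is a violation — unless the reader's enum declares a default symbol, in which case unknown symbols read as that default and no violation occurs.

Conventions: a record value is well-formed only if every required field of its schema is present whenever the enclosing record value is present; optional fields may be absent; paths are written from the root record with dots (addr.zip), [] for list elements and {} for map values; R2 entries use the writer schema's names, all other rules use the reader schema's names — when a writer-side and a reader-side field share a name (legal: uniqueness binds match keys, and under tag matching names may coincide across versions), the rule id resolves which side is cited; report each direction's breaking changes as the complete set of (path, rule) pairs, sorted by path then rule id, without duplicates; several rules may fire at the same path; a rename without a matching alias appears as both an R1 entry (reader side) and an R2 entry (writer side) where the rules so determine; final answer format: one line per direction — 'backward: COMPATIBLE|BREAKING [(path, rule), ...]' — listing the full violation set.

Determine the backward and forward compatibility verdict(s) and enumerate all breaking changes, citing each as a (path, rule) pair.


in Event below, arrows point writer -> reader
checking backward for Event: reader v2 against writer v1:
  writer optional, Channel -> Channel: reader kind maps from writer kind
  writer optional, list<int64> -> list<int64>: reader extras maps from writer extras
  writer required, Audit -> Audit: reader audit maps from writer audit
  writer optional, bool -> bool: reader verified maps from writer verified
  writer optional, float64 -> float64: reader score maps from writer score
  latitude has no writer counterpart
  writer required, int64 -> int64: reader attempts maps from writer attempts
  writer field name has no reader counterpart
  writer required, float64 -> float64: reader audit.latitude maps from writer audit.latitude
  writer required, bool -> bool: reader audit.archived maps from writer audit.archived
  writer required, float32 -> float32: reader audit.balance maps from writer audit.balance
  breaking: (latitude, R1)
  backward on Event therefore BREAKING (1)
checking forward for Event: reader v1 against writer v2:
  writer optional, Channel -> Channel: reader kind maps from writer kind
  writer optional, list<int64> -> list<int64>: reader extras maps from writer extras
  writer required, Audit -> Audit: reader audit maps from writer audit
  writer optional, bool -> bool: reader verified maps from writer verified
  writer optional, float64 -> float64: reader score maps from writer score
  name has no writer counterpart
  writer required, int64 -> int64: reader attempts maps from writer attempts
  writer field latitude has no reader counterpart
  writer required, float64 -> float64: reader audit.latitude maps from writer audit.latitude
  writer required, bool -> bool: reader audit.archived maps from writer audit.archived
  writer required, float32 -> float32: reader audit.balance maps from writer audit.balance
  breaking: (name, R1)
  forward on Event therefore BREAKING (1)

backward: BREAKING [(latitude, R1)]; forward: BREAKING [(name, R1)]


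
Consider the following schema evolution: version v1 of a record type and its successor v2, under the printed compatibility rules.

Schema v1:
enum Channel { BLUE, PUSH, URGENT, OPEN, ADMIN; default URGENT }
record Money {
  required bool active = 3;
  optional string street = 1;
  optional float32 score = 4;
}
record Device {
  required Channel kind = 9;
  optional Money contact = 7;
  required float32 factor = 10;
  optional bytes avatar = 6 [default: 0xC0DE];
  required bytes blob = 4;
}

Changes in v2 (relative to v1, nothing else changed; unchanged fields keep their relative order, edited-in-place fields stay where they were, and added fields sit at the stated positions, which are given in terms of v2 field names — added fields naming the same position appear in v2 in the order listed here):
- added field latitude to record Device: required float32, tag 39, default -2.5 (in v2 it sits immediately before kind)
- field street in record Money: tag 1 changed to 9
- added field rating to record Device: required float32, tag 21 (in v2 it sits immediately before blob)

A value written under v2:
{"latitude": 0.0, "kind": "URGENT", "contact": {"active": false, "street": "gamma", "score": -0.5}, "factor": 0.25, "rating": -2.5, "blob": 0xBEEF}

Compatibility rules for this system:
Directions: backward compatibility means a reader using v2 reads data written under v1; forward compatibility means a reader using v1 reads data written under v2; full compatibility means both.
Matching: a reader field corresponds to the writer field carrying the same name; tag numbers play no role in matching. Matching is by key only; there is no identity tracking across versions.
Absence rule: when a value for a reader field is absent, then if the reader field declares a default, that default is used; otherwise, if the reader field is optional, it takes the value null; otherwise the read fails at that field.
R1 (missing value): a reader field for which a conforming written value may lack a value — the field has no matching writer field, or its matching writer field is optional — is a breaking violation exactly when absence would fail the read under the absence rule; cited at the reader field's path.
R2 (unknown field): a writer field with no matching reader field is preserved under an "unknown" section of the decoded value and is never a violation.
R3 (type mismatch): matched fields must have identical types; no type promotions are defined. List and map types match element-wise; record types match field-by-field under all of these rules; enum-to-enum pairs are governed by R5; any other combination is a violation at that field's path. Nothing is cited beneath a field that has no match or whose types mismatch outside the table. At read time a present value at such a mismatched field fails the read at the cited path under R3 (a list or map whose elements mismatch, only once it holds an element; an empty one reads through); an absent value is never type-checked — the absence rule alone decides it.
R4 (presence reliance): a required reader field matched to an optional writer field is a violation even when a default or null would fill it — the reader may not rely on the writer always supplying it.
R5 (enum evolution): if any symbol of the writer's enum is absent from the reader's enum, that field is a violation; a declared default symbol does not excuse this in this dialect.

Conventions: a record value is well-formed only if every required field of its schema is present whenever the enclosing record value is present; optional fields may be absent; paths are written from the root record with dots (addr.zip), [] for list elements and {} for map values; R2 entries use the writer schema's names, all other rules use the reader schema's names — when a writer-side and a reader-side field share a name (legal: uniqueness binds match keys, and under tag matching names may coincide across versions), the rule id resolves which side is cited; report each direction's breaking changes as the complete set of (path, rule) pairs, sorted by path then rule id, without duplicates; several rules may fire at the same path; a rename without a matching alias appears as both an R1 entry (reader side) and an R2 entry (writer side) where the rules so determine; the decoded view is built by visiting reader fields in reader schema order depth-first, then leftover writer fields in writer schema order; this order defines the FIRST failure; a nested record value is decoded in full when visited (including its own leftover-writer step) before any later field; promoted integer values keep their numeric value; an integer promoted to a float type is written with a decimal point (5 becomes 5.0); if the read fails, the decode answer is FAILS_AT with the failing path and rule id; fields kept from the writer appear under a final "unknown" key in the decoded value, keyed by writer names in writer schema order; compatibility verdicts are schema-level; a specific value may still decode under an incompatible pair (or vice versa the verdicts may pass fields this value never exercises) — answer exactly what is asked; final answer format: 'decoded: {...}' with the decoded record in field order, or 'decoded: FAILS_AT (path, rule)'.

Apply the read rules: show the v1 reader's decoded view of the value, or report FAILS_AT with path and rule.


decoded: {"kind": "URGENT", "contact": {"active": false, "street": "gamma", "score": -0.5}, "factor": 0.25, "avatar": 0xC0DE, "blob": 0xBEEF, "unknown": {"latitude": 0.0, "rating": -2.5}}

arrows below run writer -> reader for Device
migrating the Device value to v1:
  kind := "URGENT"
  contact.active := false
  contact.street := "gamma"
  contact.score := -0.5
  factor := 0.25
  avatar := 0xC0DE (no value, default fills)
  blob := 0xBEEF
  writer latitude: kept under "unknown"
  writer rating: kept under "unknown"
  => decoded: {"kind": "URGENT", "contact": {"active": false, "street": "gamma", "score": -0.5}, "factor": 0.25, "avatar": 0xC0DE, "blob": 0xBEEF, "unknown": {"latitude": 0.0, "rating": -2.5}}
checking off the Device differences that do not matter here:
  field street in record Money: tag 1 changed to 9 -> no rule fires on it and the decoded Device view is identical with or without it
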